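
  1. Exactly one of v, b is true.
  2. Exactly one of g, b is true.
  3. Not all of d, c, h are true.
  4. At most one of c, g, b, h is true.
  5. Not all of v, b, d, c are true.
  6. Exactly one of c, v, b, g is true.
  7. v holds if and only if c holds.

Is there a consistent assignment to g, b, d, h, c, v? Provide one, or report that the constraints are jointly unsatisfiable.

g: False; b: True; d: True; h: False; c: False; v: False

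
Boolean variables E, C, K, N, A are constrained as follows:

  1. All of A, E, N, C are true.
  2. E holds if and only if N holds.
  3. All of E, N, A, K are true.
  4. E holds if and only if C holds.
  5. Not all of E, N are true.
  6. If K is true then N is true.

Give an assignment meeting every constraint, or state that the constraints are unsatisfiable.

Case E = True:
  (1) forces A = True.
  (1) forces N = True.
  Constraint (5) is violated (E=T, N=T) — contradiction.
Case E = False:
  Constraint (1) is violated (E=F) — contradiction.
Both cases fail — unsatisfiable.

Unsatisfiable — no assignment works.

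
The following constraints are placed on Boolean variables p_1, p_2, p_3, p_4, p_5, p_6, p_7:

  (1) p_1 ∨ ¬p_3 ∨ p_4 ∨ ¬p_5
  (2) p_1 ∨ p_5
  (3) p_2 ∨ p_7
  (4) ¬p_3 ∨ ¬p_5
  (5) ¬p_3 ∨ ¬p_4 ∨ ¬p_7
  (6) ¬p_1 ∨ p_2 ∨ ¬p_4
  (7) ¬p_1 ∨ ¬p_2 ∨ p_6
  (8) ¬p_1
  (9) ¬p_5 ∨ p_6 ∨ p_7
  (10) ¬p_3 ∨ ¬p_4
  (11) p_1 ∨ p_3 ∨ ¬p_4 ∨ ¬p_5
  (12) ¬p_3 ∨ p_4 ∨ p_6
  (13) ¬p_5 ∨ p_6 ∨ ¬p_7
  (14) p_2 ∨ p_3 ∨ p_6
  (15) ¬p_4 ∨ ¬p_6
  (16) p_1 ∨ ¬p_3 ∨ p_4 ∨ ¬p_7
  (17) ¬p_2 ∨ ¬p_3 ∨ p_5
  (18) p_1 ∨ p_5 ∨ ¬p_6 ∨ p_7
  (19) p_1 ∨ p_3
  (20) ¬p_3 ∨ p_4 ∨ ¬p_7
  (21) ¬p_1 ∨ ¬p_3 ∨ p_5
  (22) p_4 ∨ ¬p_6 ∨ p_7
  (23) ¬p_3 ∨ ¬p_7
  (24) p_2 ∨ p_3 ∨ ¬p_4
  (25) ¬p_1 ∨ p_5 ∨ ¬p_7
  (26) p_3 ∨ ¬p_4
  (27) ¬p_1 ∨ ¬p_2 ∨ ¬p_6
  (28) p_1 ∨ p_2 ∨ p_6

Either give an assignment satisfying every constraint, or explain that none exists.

UNSATISFIABLE

Case p_1 = True:
  Clause (¬p_1) is falsified — contradiction.
Case p_1 = False:
  (p_1 ∨ p_5) forces p_5 = True.
  (¬p_3 ∨ ¬p_5) forces p_3 = False.
  Clause (p_1 ∨ p_3) is falsified — contradiction.
Both cases fail, so the formula is unsatisfiable.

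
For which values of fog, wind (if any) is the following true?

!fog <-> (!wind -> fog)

fog=F, wind=T

  !fog <-> (!wind -> fog) = True
    !fog = True
    !wind -> fog = True
      !wind = False
The formula evaluates to True.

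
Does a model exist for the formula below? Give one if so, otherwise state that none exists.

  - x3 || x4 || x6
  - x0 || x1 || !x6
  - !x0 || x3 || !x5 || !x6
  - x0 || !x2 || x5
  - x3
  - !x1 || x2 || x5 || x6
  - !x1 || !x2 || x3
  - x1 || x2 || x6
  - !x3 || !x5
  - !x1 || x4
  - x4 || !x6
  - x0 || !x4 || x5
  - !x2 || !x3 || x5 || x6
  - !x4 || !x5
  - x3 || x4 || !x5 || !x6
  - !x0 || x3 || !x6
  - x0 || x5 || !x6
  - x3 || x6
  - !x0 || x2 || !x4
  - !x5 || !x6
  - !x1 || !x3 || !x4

Unit clause (x3) forces x3 = True.
In (!x3 || !x5) only !x5 is left, so x5 = False.
Try x0 = False:
  (x0 || !x2 || x5) forces x2 = False.
  (x0 || !x4 || x5) forces x4 = False.
  (!x1 || x4) forces x1 = False.
  (x0 || x1 || !x6) forces x6 = False.
  clause (x1 || x2 || x6) is falsified — backtrack.
So x0 = True.
Try x1 = True:
  (!x1 || x4) forces x4 = True.
  clause (!x1 || !x3 || !x4) is falsified — backtrack.
So x1 = False.
Set x2 = True.
  then (!x2 || !x3 || x5 || x6) forces x6 = True.
  then (x4 || !x6) forces x4 = True.
All clauses satisfied.

x0: True; x1: False; x2: True; x3: True; x4: True; x5: False; x6: True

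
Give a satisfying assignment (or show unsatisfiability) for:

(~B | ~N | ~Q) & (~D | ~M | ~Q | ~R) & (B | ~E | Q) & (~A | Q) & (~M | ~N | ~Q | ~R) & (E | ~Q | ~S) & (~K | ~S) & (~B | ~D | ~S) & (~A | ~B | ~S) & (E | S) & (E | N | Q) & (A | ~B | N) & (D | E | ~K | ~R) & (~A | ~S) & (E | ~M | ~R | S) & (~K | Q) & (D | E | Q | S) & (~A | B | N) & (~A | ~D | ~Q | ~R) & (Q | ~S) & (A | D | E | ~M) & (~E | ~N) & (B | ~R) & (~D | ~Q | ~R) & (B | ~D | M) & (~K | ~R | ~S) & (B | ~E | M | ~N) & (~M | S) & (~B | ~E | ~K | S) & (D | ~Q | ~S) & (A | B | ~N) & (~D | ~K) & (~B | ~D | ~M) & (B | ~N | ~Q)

Q = True; A = True; B = True; K = False; N = False; R = True; E = True; S = False; M = False; D = False

Set Q = True.
Set A = True.
  then (~A | ~S) forces S = False.
  then (~M | S) forces M = False.
  then (E | S) forces E = True.
  then (~E | ~N) forces N = False.
  then (~A | B | N) forces B = True.
  then (~B | ~E | ~K | S) forces K = False.
Set R = True.
  then (~A | ~D | ~Q | ~R) forces D = False.
All clauses satisfied.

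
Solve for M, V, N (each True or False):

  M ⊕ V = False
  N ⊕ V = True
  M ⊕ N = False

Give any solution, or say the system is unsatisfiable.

Adding constraints 1, 2, 3 mod 2: every variable appears an even number of times on the left, so the left side is 0.
But the right sides sum to 1 (mod 2). 0 ≠ 1 — the system is inconsistent.

No satisfying assignment exists.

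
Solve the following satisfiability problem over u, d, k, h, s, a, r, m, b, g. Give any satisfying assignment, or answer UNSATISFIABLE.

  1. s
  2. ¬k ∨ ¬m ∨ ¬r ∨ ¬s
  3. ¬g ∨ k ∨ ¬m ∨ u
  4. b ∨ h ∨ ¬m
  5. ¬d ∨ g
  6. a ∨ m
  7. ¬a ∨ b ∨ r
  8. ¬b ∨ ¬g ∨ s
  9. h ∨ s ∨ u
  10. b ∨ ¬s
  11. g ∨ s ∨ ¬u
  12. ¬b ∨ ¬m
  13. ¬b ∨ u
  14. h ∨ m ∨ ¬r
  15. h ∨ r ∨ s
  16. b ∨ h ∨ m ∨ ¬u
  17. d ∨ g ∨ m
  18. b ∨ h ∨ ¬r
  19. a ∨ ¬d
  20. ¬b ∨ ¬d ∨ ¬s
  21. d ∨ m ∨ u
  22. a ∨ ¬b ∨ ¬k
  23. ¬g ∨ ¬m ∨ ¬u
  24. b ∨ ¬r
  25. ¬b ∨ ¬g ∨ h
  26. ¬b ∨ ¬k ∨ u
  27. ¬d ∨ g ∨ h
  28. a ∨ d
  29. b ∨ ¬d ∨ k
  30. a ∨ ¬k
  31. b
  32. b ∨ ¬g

Unit clause (s) forces s = True.
In (b ∨ ¬s) only b is left, so b = True.
In (¬b ∨ ¬m) only ¬m is left, so m = False.
In (¬b ∨ u) only u is left, so u = True.
In (¬b ∨ ¬d ∨ ¬s) only ¬d is left, so d = False.
In (a ∨ d) only a is left, so a = True.
In (d ∨ g ∨ m) only g is left, so g = True.
In (¬b ∨ ¬g ∨ h) only h is left, so h = True.
Set k = False.
Set r = True.
All clauses satisfied.

u = True; d = False; k = False; h = True; s = True; a = True; r = True; m = False; b = True; g = True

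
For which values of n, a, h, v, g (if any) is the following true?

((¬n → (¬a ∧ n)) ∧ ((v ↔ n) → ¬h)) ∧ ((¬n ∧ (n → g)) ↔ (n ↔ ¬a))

n=T, a=T, h=T, v=F, g=T

  (¬n → (¬a ∧ n)) ∧ ((v ↔ n) → ¬h) = True
    ¬n → (¬a ∧ n) = True
      ¬n = False
      ¬a ∧ n = False
        ¬a = False
    (v ↔ n) → ¬h = True
      v ↔ n = False
      ¬h = False
  (¬n ∧ (n → g)) ↔ (n ↔ ¬a) = True
    ¬n ∧ (n → g) = False
      ¬n = False
      n → g = True
    n ↔ ¬a = False
      ¬a = False
Both conjuncts True, so the formula holds.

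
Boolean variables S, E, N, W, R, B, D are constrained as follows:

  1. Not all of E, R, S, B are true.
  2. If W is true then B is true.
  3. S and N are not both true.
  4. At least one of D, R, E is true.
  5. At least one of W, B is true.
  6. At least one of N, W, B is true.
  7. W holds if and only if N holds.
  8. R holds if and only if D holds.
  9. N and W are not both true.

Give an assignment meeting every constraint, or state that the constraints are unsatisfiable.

S: True, E: True, N: False, W: False, R: False, B: True, D: False

  (1) {E, R, S, B}: 3/4 true — not all ✓
  (2) W=F ⇒ B: vacuous ✓
  (3) S=T, N=F — not both ✓
  (4) {D, R, E}: 1 true — at least one ✓
  (5) {W, B}: 1 true — at least one ✓
  (6) {N, W, B}: 1 true — at least one ✓
  (7) W=F, N=F — same ✓
  (8) R=F, D=F — same ✓
  (9) N=F, W=F — not both ✓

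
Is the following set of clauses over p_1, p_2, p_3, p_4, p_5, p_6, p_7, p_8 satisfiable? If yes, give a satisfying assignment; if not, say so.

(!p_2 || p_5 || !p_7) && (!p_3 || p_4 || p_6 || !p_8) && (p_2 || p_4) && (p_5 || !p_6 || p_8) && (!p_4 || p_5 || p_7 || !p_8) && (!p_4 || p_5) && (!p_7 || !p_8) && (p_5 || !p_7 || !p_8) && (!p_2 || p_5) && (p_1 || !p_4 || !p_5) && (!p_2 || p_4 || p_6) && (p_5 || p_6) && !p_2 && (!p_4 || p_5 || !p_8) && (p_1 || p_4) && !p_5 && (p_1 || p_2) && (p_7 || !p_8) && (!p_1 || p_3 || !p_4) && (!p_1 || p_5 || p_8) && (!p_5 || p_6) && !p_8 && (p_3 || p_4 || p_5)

Case p_2 = True:
  Clause (!p_2) is falsified — contradiction.
Case p_2 = False:
  (p_2 || p_4) forces p_4 = True.
  (!p_4 || p_5) forces p_5 = True.
  Clause (!p_5) is falsified — contradiction.
Both cases fail, so the formula is unsatisfiable.

UNSATISFIABLE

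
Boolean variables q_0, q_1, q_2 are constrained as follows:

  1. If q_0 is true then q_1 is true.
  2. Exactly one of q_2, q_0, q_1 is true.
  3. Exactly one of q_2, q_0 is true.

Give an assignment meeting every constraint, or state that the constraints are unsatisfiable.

q_0 = False, q_1 = False, q_2 = True

  (1) q_0=F ⇒ q_1: vacuous ✓
  (2) {q_2, q_0, q_1}: 1 true — exactly one ✓
  (3) {q_2, q_0}: 1 true — exactly one ✓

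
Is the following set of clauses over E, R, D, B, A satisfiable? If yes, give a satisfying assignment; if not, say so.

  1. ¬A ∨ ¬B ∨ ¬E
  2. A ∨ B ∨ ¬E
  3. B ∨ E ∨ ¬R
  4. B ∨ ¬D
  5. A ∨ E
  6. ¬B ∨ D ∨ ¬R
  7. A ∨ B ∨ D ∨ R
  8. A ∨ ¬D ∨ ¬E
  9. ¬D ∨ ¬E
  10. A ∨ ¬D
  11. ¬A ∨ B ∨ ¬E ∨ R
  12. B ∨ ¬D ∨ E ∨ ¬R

E = False; R = False; D = False; B = False; A = True

Set E = False.
  then (A ∨ E) forces A = True.
Set R = False.
Set D = False.
Set B = False.
All clauses satisfied.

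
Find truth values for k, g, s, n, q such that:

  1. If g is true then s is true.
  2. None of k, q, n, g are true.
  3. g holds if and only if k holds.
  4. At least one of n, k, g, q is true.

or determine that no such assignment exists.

Unsatisfiable

Case k = True:
  Constraint (2) is violated (k=T) — contradiction.
Case k = False:
  (2) forces q = False.
  (2) forces n = False.
  (2) forces g = False.
  Constraint (4) is violated (n=F, k=F, g=F, q=F) — contradiction.
Both cases fail — unsatisfiable.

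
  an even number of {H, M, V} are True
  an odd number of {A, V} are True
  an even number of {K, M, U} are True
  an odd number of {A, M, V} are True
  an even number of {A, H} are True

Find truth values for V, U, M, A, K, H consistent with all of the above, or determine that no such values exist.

No satisfying assignment exists.

Adding constraints 1, 4, 5 mod 2: every variable appears an even number of times on the left, so the left side is 0.
But the right sides sum to 1 (mod 2). 0 ≠ 1 — the system is inconsistent.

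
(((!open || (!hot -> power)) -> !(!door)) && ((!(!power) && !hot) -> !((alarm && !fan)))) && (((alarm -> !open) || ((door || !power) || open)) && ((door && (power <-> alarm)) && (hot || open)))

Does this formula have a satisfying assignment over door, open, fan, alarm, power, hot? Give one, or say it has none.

door = True, open = False, fan = True, alarm = True, power = True, hot = True

  ((!open || (!hot -> power)) -> !(!door)) && ((!(!power) && !hot) -> !((alarm && !fan))) = True
    (!open || (!hot -> power)) -> !(!door) = True
      !open || (!hot -> power) = True
        !open = True
        !hot -> power = True
          !hot = False
      !(!door) = True
        !door = False
    (!(!power) && !hot) -> !((alarm && !fan)) = True
      !(!power) && !hot = False
        !(!power) = True
          !power = False
        !hot = False
      !((alarm && !fan)) = True
        alarm && !fan = False
          !fan = False
  ((alarm -> !open) || ((door || !power) || open)) && ((door && (power <-> alarm)) && (hot || open)) = True
    (alarm -> !open) || ((door || !power) || open) = True
      alarm -> !open = True
        !open = True
      (door || !power) || open = True
        door || !power = True
          !power = False
    (door && (power <-> alarm)) && (hot || open) = True
      door && (power <-> alarm) = True
        power <-> alarm = True
      hot || open = True
Both conjuncts True, so the formula holds.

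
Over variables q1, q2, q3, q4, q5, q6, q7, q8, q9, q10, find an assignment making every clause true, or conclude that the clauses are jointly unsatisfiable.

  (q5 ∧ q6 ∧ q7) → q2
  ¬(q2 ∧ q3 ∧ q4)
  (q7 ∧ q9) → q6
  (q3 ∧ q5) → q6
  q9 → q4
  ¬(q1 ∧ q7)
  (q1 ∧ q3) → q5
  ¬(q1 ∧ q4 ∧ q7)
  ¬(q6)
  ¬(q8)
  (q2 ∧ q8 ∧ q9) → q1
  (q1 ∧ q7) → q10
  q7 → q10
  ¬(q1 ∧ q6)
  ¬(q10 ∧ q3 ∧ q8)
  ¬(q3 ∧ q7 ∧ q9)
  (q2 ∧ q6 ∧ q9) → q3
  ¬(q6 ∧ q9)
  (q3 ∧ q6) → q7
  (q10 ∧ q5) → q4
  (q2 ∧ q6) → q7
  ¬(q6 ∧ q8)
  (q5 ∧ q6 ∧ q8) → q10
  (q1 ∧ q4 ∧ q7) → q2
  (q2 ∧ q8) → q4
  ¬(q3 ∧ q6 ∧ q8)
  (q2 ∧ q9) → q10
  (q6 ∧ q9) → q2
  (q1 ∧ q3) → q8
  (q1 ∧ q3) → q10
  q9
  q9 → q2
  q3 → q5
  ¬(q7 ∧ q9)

Unit clause (¬q6) forces q6 = False.
Unit clause (¬q8) forces q8 = False.
Unit clause (q9) forces q9 = True.
In (q2 ∨ ¬q9) only q2 is left, so q2 = True.
In (¬q7 ∨ ¬q9) only ¬q7 is left, so q7 = False.
In (q4 ∨ ¬q9) only q4 is left, so q4 = True.
In (q10 ∨ ¬q2 ∨ ¬q9) only q10 is left, so q10 = True.
In (¬q2 ∨ ¬q3 ∨ ¬q4) only ¬q3 is left, so q3 = False.
Set q1 = False.
Set q5 = False.
All clauses satisfied.

q1: False; q2: True; q3: False; q4: True; q5: False; q6: False; q7: False; q8: False; q9: True; q10: True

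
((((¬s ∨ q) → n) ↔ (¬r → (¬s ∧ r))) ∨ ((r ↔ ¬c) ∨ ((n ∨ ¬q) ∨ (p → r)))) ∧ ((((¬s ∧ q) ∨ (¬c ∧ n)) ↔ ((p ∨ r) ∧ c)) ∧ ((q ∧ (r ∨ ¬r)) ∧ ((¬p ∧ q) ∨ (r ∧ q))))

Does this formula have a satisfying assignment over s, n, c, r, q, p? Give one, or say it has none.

s = True, n = False, c = False, r = False, q = True, p = False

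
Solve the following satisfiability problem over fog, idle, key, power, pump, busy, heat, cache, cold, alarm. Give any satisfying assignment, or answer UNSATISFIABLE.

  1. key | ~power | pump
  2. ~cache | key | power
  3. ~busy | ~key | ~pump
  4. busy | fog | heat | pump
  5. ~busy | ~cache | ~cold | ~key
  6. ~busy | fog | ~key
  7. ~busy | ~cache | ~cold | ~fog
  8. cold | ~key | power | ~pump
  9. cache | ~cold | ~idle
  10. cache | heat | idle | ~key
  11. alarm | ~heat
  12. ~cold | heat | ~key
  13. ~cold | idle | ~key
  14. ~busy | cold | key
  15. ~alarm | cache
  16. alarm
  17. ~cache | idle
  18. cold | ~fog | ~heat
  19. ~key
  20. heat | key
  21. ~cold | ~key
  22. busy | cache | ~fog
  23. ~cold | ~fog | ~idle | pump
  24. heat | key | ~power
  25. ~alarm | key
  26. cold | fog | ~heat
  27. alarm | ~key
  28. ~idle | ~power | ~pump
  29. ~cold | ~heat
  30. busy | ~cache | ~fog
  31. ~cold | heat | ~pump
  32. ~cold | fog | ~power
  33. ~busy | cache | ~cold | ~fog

Case key = True:
  Clause (~key) is falsified — contradiction.
Case key = False:
  (alarm) forces alarm = True.
  Clause (~alarm | key) is falsified — contradiction.
Both cases fail, so the formula is unsatisfiable.

Unsatisfiable — no assignment works.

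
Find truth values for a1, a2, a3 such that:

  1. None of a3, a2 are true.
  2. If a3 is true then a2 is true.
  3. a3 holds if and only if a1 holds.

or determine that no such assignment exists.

a1 = False, a2 = False, a3 = False

  (1) {a3, a2}: 0 true — none ✓
  (2) a3=F ⇒ a2: vacuous ✓
  (3) a3=F, a1=F — same ✓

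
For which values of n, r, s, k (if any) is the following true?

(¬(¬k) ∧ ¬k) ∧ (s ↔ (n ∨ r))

Case k = True: the conjunct ¬k is False.
Case k = False: the conjunct ¬(¬k) becomes ¬(¬False) = False.
Both cases fail — unsatisfiable.

Unsatisfiable — no assignment works.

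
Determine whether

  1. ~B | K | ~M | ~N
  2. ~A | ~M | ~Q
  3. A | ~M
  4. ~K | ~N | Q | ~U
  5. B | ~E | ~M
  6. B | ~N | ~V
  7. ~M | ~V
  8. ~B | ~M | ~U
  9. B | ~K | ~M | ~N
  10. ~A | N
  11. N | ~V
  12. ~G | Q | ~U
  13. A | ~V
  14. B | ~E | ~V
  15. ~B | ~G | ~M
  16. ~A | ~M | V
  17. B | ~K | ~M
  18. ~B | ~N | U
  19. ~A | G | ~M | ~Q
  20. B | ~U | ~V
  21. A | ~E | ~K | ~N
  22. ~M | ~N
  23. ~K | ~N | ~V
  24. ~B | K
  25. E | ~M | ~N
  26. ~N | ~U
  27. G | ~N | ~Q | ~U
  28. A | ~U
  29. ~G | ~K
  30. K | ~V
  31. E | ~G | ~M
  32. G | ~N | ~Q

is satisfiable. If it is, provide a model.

M: False, B: False, K: False, Q: False, G: False, N: False, E: True, U: False, A: False, V: False

Try M = True:
  (A | ~M) forces A = True.
  (~A | ~M | ~Q) forces Q = False.
  (~M | ~V) forces V = False.
  clause (~A | ~M | V) is falsified — backtrack.
So M = False.
Set B = False.
Set K = False.
  then (K | ~V) forces V = False.
Set Q = False.
Set G = False.
Set N = False.
  then (~A | N) forces A = False.
  then (A | ~U) forces U = False.
Set E = True.
All clauses satisfied.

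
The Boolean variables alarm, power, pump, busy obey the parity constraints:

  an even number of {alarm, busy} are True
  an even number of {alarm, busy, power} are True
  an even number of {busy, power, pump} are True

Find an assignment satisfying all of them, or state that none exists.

alarm: True, power: False, pump: True, busy: True

{alarm, busy}: 2 true → even ✓
{alarm, busy, power}: 2 true → even ✓
{busy, power, pump}: 2 true → even ✓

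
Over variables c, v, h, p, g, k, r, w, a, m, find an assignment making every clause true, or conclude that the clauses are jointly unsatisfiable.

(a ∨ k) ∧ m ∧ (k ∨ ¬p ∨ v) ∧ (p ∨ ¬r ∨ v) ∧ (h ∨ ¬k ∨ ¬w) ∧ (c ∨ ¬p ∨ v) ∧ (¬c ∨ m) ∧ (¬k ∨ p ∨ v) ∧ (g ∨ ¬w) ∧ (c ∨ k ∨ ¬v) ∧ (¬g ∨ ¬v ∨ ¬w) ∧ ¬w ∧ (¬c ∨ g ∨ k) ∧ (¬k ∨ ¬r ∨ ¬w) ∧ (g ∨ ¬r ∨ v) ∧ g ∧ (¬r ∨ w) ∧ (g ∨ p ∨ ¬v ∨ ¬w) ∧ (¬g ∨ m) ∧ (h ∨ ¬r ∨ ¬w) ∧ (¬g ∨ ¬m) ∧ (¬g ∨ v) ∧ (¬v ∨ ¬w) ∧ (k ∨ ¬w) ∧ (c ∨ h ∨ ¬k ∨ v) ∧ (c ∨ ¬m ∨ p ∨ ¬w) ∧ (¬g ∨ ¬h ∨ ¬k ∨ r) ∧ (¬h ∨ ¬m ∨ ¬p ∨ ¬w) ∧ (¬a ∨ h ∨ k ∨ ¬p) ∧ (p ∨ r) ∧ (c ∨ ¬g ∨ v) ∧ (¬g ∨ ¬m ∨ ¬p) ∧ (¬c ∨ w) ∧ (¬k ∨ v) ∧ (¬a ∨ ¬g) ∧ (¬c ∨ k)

Case g = True:
  (m) forces m = True.
  Clause (¬g ∨ ¬m) is falsified — contradiction.
Case g = False:
  Clause (g) is falsified — contradiction.
Both cases fail, so the formula is unsatisfiable.

Unsatisfiable — no assignment works.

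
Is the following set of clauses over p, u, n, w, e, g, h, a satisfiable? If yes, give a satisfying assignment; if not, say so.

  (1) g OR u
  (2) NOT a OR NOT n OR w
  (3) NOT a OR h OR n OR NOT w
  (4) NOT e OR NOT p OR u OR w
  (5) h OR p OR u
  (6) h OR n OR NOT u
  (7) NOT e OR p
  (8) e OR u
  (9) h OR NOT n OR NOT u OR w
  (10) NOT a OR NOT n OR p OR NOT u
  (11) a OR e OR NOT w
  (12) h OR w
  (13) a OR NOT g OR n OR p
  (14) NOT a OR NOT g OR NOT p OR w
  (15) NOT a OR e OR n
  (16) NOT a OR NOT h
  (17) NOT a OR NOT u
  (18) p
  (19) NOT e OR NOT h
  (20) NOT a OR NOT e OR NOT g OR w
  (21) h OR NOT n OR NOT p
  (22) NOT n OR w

p: True; u: False; n: False; w: True; e: True; g: True; h: False; a: False

Unit clause (p) forces p = True.
Set u = False.
  then (g OR u) forces g = True.
  then (e OR u) forces e = True.
  then (NOT e OR NOT h) forces h = False.
  then (h OR NOT n OR NOT p) forces n = False.
  then (NOT e OR NOT p OR u OR w) forces w = True.
  then (NOT a OR h OR n OR NOT w) forces a = False.
All clauses satisfied.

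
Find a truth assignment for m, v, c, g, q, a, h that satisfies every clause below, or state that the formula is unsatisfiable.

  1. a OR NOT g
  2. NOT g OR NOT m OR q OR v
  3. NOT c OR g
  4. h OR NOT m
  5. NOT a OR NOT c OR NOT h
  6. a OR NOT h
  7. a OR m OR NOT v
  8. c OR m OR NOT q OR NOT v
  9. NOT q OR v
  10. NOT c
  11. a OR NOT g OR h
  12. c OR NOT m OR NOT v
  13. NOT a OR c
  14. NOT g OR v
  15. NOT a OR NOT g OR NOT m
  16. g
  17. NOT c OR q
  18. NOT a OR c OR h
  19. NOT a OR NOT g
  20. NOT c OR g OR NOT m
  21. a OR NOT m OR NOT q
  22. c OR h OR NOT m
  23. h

UNSATISFIABLE

Case g = True:
  (a OR NOT g) forces a = True.
  Clause (NOT a OR NOT g) is falsified — contradiction.
Case g = False:
  Clause (g) is falsified — contradiction.
Both cases fail, so the formula is unsatisfiable.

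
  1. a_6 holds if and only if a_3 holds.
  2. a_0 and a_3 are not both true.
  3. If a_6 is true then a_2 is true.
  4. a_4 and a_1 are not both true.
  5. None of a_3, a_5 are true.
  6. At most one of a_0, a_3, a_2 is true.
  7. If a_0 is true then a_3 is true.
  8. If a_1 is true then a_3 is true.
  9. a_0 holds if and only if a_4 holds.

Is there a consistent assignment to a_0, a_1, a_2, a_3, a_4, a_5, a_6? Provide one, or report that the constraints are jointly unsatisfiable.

a_0 = False; a_1 = False; a_2 = False; a_3 = False; a_4 = False; a_5 = False; a_6 = False

  (1) a_6=F, a_3=F — same ✓
  (2) a_0=F, a_3=F — not both ✓
  (3) a_6=F ⇒ a_2: vacuous ✓
  (4) a_4=F, a_1=F — not both ✓
  (5) {a_3, a_5}: 0 true — none ✓
  (6) {a_0, a_3, a_2}: 0 true — at most one ✓
  (7) a_0=F ⇒ a_3: vacuous ✓
  (8) a_1=F ⇒ a_3: vacuous ✓
  (9) a_0=F, a_4=F — same ✓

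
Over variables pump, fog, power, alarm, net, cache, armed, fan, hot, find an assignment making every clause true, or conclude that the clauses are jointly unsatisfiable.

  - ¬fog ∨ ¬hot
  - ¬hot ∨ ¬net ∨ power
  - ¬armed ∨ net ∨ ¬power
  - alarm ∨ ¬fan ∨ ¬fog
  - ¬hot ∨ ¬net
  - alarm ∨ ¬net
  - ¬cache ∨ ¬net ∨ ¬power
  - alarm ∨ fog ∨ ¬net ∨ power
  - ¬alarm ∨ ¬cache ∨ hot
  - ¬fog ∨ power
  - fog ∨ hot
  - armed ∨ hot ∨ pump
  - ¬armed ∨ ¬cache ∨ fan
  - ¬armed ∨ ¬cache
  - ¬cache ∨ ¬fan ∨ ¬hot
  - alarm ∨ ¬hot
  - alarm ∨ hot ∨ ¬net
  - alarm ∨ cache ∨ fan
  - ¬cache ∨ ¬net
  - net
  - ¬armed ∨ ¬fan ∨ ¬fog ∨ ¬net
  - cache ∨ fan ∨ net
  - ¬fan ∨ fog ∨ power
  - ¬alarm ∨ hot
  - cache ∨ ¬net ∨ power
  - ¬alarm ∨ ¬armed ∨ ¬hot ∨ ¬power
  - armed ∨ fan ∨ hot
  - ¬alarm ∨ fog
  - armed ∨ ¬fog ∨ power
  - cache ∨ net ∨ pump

Unsatisfiable — no assignment works.

Case net = True:
  (¬hot ∨ ¬net) forces hot = False.
  (alarm ∨ ¬net) forces alarm = True.
  Clause (¬alarm ∨ hot) is falsified — contradiction.
Case net = False:
  Clause (net) is falsified — contradiction.
Both cases fail, so the formula is unsatisfiable.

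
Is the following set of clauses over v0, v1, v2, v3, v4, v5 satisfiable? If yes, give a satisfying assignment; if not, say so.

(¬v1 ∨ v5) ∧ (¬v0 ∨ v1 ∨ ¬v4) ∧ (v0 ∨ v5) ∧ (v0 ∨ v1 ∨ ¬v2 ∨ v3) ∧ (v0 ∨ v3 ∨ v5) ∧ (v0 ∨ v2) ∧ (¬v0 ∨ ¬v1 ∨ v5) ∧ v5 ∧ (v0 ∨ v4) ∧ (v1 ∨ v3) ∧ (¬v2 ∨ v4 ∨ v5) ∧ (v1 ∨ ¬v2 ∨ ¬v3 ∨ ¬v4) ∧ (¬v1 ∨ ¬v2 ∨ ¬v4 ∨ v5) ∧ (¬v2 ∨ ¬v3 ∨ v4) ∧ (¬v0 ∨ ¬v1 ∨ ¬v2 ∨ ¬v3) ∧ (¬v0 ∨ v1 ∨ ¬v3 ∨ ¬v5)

v0 = True, v1 = True, v2 = True, v3 = False, v4 = False, v5 = True

Unit clause (v5) forces v5 = True.
Set v0 = True.
Try v1 = False:
  (¬v0 ∨ v1 ∨ ¬v4) forces v4 = False.
  (v1 ∨ v3) forces v3 = True.
  clause (¬v0 ∨ v1 ∨ ¬v3 ∨ ¬v5) is falsified — backtrack.
So v1 = True.
Set v2 = True.
  then (¬v0 ∨ ¬v1 ∨ ¬v2 ∨ ¬v3) forces v3 = False.
Set v4 = False.
All clauses satisfied.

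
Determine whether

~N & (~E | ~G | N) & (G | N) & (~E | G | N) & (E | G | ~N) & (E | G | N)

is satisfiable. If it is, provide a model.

E = False, G = True, N = False

Unit clause (~N) forces N = False.
In (G | N) only G is left, so G = True.
In (~E | ~G | N) only ~E is left, so E = False.
All clauses satisfied.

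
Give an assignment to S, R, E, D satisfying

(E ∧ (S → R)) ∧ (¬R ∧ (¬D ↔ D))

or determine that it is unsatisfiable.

The formula is unsatisfiable.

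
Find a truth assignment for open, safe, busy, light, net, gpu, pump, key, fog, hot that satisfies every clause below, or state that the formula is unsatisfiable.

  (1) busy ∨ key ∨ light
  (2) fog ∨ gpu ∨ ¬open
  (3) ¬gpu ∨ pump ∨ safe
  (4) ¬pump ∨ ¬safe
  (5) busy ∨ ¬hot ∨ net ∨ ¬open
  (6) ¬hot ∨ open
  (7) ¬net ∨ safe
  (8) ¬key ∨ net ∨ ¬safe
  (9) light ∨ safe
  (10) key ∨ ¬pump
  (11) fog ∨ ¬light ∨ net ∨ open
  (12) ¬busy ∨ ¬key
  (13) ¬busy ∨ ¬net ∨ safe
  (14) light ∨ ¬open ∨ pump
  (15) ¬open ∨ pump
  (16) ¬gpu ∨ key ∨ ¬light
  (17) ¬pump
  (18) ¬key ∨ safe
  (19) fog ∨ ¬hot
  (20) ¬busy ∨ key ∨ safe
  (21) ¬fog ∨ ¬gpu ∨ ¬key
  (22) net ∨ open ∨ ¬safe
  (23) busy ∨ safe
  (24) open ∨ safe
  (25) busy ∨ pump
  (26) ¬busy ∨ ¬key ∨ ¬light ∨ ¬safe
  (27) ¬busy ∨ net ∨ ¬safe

Unit clause (¬pump) forces pump = False.
In (busy ∨ pump) only busy is left, so busy = True.
In (¬busy ∨ ¬key) only ¬key is left, so key = False.
In (¬open ∨ pump) only ¬open is left, so open = False.
In (¬busy ∨ key ∨ safe) only safe is left, so safe = True.
In (net ∨ open ∨ ¬safe) only net is left, so net = True.
In (¬hot ∨ open) only ¬hot is left, so hot = False.
Set light = True.
  then (¬gpu ∨ key ∨ ¬light) forces gpu = False.
Set fog = True.
All clauses satisfied.

open = False, safe = True, busy = True, light = True, net = True, gpu = False, pump = False, key = False, fog = True, hot = False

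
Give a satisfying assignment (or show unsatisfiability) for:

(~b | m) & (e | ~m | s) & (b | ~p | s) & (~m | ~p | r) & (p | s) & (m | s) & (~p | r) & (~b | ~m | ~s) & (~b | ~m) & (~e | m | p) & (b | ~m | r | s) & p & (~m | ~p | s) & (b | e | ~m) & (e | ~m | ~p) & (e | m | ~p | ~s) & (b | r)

Unit clause (p) forces p = True.
In (~p | r) only r is left, so r = True.
Try e = False:
  (e | ~m | ~p) forces m = False.
  (~b | m) forces b = False.
  (b | ~p | s) forces s = True.
  clause (e | m | ~p | ~s) is falsified — backtrack.
So e = True.
Set m = True.
  then (~b | ~m) forces b = False.
  then (~m | ~p | s) forces s = True.
All clauses satisfied.

e=T, m=T, s=T, b=F, r=T, p=T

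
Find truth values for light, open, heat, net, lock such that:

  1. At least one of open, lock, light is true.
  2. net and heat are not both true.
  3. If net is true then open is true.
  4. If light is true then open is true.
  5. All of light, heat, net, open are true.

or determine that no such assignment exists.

UNSATISFIABLE

Case heat = True:
  (2) with heat=T forces net = False.
  Constraint (5) is violated (net=F) — contradiction.
Case heat = False:
  Constraint (5) is violated (heat=F) — contradiction.
Both cases fail — unsatisfiable.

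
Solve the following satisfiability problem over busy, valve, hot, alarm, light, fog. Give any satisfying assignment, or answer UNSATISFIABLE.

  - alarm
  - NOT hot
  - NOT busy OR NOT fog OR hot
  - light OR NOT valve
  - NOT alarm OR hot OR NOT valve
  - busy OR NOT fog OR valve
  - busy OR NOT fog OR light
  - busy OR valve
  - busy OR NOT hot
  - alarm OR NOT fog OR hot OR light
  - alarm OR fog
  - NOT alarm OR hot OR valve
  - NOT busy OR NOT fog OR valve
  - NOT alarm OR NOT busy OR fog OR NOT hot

No satisfying assignment exists.

Case hot = True:
  Clause (NOT hot) is falsified — contradiction.
Case hot = False:
  (alarm) forces alarm = True.
  (NOT alarm OR hot OR NOT valve) forces valve = False.
  Clause (NOT alarm OR hot OR valve) is falsified — contradiction.
Both cases fail, so the formula is unsatisfiable.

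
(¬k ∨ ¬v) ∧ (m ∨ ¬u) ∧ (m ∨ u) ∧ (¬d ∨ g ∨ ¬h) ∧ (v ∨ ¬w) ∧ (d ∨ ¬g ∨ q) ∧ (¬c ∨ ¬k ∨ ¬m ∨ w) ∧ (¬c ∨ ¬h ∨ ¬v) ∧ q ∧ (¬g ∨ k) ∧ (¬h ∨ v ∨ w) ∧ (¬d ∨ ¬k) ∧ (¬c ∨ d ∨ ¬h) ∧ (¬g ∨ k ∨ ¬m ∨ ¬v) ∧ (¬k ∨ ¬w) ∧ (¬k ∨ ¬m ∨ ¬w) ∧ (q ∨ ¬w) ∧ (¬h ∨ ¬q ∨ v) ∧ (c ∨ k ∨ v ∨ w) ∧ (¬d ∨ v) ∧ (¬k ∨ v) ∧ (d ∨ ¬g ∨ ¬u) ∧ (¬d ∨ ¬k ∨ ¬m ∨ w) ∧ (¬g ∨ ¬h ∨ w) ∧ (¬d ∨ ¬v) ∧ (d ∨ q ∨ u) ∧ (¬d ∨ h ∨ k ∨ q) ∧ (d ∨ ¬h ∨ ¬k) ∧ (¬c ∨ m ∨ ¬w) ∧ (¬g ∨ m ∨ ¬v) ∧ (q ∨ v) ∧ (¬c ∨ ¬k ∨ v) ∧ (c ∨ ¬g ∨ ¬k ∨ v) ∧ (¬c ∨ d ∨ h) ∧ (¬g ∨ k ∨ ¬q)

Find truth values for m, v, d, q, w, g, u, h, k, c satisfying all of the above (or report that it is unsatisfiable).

Unit clause (q) forces q = True.
Try m = False:
  (m ∨ ¬u) forces u = False.
  clause (m ∨ u) is falsified — backtrack.
So m = True.
Set v = True.
  then (¬k ∨ ¬v) forces k = False.
  then (¬g ∨ k) forces g = False.
  then (¬d ∨ ¬v) forces d = False.
Set w = True.
Set u = False.
Set h = False.
  then (¬c ∨ d ∨ h) forces c = False.
All clauses satisfied.

m = True, v = True, d = False, q = True, w = True, g = False, u = False, h = False, k = False, c = False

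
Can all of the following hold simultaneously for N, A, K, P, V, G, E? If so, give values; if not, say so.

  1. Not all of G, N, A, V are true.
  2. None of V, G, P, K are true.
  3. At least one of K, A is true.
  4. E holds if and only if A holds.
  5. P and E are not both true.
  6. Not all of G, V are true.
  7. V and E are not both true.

N=T, A=T, K=F, P=F, V=F, G=F, E=T

  (1) {G, N, A, V}: 2/4 true — not all ✓
  (2) {V, G, P, K}: 0 true — none ✓
  (3) {K, A}: 1 true — at least one ✓
  (4) E=T, A=T — same ✓
  (5) P=F, E=T — not both ✓
  (6) {G, V}: 0/2 true — not all ✓
  (7) V=F, E=T — not both ✓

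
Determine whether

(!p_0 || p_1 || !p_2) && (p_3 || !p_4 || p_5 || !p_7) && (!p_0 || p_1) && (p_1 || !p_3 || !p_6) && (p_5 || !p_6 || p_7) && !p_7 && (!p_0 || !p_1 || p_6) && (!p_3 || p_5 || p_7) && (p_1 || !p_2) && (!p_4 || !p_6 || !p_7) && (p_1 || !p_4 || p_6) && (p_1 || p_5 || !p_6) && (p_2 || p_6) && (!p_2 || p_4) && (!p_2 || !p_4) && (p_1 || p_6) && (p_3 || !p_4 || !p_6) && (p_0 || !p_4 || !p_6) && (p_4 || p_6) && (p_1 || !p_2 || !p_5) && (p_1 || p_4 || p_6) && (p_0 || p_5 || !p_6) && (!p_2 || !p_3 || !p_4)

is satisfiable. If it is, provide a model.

Unit clause (!p_7) forces p_7 = False.
Set p_0 = True.
  then (!p_0 || p_1) forces p_1 = True.
  then (!p_0 || !p_1 || p_6) forces p_6 = True.
  then (p_5 || !p_6 || p_7) forces p_5 = True.
Try p_2 = True:
  (!p_2 || p_4) forces p_4 = True.
  clause (!p_2 || !p_4) is falsified — backtrack.
So p_2 = False.
Set p_3 = False.
  then (p_3 || !p_4 || !p_6) forces p_4 = False.
All clauses satisfied.

p_0=T, p_1=T, p_2=F, p_3=F, p_4=F, p_5=T, p_6=T, p_7=F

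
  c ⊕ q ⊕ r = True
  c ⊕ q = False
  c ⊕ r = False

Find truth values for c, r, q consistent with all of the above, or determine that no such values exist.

c = True, r = True, q = True

c ⊕ q ⊕ r = T ⊕ T ⊕ T = True ✓
c ⊕ q = T ⊕ T = False ✓
c ⊕ r = T ⊕ T = False ✓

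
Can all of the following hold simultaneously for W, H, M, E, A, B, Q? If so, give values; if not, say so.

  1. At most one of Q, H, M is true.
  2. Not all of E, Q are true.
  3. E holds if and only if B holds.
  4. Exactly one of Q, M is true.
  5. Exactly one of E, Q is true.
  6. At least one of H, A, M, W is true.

W=F, H=F, M=T, E=T, A=T, B=T, Q=F

  (1) {Q, H, M}: 1 true — at most one ✓
  (2) {E, Q}: 1/2 true — not all ✓
  (3) E=T, B=T — same ✓
  (4) {Q, M}: 1 true — exactly one ✓
  (5) {E, Q}: 1 true — exactly one ✓
  (6) {H, A, M, W}: 2 true — at least one ✓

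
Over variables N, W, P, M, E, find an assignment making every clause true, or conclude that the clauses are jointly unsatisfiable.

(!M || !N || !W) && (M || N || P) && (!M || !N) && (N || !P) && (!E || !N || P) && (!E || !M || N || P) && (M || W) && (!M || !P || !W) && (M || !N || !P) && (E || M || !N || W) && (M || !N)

Try N = True:
  (!M || !N) forces M = False.
  clause (M || !N) is falsified — backtrack.
So N = False.
  then (N || !P) forces P = False.
  then (M || N || P) forces M = True.
  then (!E || !M || N || P) forces E = False.
Set W = True.
All clauses satisfied.

N = False; W = True; P = False; M = True; E = False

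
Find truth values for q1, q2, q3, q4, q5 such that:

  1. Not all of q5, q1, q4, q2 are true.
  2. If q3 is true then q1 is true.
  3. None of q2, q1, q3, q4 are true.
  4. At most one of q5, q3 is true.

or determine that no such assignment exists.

q1: False, q2: False, q3: False, q4: False, q5: False

  (1) {q5, q1, q4, q2}: 0/4 true — not all ✓
  (2) q3=F ⇒ q1: vacuous ✓
  (3) {q2, q1, q3, q4}: 0 true — none ✓
  (4) {q5, q3}: 0 true — at most one ✓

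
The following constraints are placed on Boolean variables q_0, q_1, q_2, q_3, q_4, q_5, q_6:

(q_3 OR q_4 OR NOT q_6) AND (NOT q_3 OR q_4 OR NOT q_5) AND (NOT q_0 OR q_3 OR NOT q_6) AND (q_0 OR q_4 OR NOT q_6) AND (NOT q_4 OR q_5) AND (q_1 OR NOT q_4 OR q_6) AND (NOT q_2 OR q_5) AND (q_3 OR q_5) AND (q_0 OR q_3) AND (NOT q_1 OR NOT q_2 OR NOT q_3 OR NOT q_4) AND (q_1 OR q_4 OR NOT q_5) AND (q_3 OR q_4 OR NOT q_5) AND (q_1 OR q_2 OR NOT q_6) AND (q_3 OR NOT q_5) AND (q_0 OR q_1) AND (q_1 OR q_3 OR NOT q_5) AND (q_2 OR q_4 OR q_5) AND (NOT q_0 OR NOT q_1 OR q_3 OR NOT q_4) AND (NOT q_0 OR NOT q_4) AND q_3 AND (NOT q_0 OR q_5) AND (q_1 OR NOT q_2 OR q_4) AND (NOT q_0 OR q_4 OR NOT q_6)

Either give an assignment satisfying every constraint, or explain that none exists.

q_0=F; q_1=T; q_2=F; q_3=T; q_4=T; q_5=T; q_6=T

Unit clause (q_3) forces q_3 = True.
Try q_0 = True:
  (NOT q_0 OR NOT q_4) forces q_4 = False.
  (NOT q_3 OR q_4 OR NOT q_5) forces q_5 = False.
  clause (NOT q_0 OR q_5) is falsified — backtrack.
So q_0 = False.
  then (q_0 OR q_1) forces q_1 = True.
Set q_2 = False.
Set q_4 = True.
  then (NOT q_4 OR q_5) forces q_5 = True.
Set q_6 = True.
All clauses satisfied.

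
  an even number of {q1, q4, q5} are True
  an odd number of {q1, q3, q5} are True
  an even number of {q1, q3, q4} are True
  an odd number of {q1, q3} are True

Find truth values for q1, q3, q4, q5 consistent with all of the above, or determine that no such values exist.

q1=T, q3=F, q4=T, q5=F

{q1, q4, q5}: 2 true → even ✓
{q1, q3, q5}: 1 true → odd ✓
{q1, q3, q4}: 2 true → even ✓
{q1, q3}: 1 true → odd ✓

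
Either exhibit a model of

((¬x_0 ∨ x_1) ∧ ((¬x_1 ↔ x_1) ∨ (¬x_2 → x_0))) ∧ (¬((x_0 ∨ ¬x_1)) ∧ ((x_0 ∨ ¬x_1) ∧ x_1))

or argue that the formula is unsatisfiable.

Case x_1 = True: the formula simplifies to (¬x_2 → x_0) ∧ (¬x_0 ∧ x_0).
  x_0 = True: the conjunct ¬x_0 is False.
  x_0 = False: the conjunct x_0 is False.
Case x_1 = False: the conjunct ¬((x_0 ∨ ¬x_1)) becomes ¬((x_0 ∨ True)) = False.
Both cases fail — unsatisfiable.

The formula is unsatisfiable.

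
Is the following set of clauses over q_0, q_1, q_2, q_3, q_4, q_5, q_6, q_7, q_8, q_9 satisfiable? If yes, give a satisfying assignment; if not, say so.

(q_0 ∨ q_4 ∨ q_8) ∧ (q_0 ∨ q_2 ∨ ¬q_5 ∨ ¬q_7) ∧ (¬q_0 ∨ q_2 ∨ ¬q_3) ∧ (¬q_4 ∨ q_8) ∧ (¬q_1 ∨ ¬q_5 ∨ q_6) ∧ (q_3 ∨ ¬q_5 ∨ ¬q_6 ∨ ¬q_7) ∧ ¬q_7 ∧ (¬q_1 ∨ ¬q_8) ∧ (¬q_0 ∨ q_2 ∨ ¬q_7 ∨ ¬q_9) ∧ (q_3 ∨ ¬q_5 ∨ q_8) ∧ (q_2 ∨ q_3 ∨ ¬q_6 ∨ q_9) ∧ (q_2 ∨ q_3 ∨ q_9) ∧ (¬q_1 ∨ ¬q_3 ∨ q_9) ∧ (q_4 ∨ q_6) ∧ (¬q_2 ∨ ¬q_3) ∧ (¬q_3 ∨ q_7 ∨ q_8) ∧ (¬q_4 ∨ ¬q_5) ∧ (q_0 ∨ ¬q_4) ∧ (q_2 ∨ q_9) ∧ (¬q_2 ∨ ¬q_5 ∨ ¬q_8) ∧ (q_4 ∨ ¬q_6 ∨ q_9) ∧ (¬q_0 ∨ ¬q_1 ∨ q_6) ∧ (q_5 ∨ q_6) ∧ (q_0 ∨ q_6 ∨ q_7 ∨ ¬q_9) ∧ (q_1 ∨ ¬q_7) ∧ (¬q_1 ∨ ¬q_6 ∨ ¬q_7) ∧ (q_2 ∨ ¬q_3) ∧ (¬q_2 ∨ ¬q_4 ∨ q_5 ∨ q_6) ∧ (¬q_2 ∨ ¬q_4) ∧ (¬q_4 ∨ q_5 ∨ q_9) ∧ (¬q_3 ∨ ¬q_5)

q_0: True, q_1: False, q_2: False, q_3: False, q_4: False, q_5: True, q_6: True, q_7: False, q_8: True, q_9: True

Unit clause (¬q_7) forces q_7 = False.
Set q_0 = True.
Set q_1 = False.
Set q_2 = False.
  then (¬q_0 ∨ q_2 ∨ ¬q_3) forces q_3 = False.
  then (q_2 ∨ q_3 ∨ q_9) forces q_9 = True.
Set q_4 = False.
  then (q_4 ∨ q_6) forces q_6 = True.
Set q_5 = True.
  then (q_3 ∨ ¬q_5 ∨ q_8) forces q_8 = True.
All clauses satisfied.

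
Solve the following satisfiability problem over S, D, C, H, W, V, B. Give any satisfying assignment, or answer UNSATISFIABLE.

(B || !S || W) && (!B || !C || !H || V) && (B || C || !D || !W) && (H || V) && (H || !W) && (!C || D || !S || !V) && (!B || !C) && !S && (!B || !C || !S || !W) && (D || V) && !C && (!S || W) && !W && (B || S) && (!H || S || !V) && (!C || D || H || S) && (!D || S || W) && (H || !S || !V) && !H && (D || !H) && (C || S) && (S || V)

Unsatisfiable

Case S = True:
  Clause (!S) is falsified — contradiction.
Case S = False:
  (!C) forces C = False.
  Clause (C || S) is falsified — contradiction.
Both cases fail, so the formula is unsatisfiable.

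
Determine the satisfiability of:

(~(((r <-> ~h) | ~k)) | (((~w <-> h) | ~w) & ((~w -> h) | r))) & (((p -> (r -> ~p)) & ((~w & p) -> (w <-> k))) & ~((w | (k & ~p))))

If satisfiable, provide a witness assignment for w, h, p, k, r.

w: False, h: False, p: False, k: False, r: True

  ~(((r <-> ~h) | ~k)) | (((~w <-> h) | ~w) & ((~w -> h) | r)) = True
    ~(((r <-> ~h) | ~k)) = False
      (r <-> ~h) | ~k = True
        r <-> ~h = True
          ~h = True
        ~k = True
    ((~w <-> h) | ~w) & ((~w -> h) | r) = True
      (~w <-> h) | ~w = True
        ~w <-> h = False
          ~w = True
        ~w = True
      (~w -> h) | r = True
        ~w -> h = False
          ~w = True
  ((p -> (r -> ~p)) & ((~w & p) -> (w <-> k))) & ~((w | (k & ~p))) = True
    (p -> (r -> ~p)) & ((~w & p) -> (w <-> k)) = True
      p -> (r -> ~p) = True
        r -> ~p = True
          ~p = True
      (~w & p) -> (w <-> k) = True
        ~w & p = False
          ~w = True
        w <-> k = True
    ~((w | (k & ~p))) = True
      w | (k & ~p) = False
        k & ~p = False
          ~p = True
Both conjuncts True, so the formula holds.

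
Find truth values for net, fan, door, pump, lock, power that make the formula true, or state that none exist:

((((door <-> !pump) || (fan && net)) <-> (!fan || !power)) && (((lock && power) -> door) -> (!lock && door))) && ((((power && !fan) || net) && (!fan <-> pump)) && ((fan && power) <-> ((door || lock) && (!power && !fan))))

net: False, fan: False, door: False, pump: True, lock: True, power: True

  (((door <-> !pump) || (fan && net)) <-> (!fan || !power)) && (((lock && power) -> door) -> (!lock && door)) = True
    ((door <-> !pump) || (fan && net)) <-> (!fan || !power) = True
      (door <-> !pump) || (fan && net) = True
        door <-> !pump = True
          !pump = False
        fan && net = False
      !fan || !power = True
        !fan = True
        !power = False
    ((lock && power) -> door) -> (!lock && door) = True
      (lock && power) -> door = False
        lock && power = True
      !lock && door = False
        !lock = False
  (((power && !fan) || net) && (!fan <-> pump)) && ((fan && power) <-> ((door || lock) && (!power && !fan))) = True
    ((power && !fan) || net) && (!fan <-> pump) = True
      (power && !fan) || net = True
        power && !fan = True
          !fan = True
      !fan <-> pump = True
        !fan = True
    (fan && power) <-> ((door || lock) && (!power && !fan)) = True
      fan && power = False
      (door || lock) && (!power && !fan) = False
        door || lock = True
        !power && !fan = False
          !power = False
          !fan = True
Both conjuncts True, so the formula holds.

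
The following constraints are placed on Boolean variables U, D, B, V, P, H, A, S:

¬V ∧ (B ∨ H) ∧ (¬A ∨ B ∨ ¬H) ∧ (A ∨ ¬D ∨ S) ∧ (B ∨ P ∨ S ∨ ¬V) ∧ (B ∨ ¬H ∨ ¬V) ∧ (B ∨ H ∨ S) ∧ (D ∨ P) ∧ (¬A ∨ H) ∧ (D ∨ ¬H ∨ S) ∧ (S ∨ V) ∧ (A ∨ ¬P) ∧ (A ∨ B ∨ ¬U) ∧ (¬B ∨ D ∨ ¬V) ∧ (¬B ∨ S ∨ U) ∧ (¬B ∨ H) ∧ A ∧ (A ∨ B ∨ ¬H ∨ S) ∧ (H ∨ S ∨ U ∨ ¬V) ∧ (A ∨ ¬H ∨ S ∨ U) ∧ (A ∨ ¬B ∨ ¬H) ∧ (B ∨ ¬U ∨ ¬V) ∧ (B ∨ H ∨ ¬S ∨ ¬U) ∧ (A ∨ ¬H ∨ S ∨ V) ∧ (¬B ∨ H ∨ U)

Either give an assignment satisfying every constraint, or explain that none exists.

U = False, D = False, B = True, V = False, P = True, H = True, A = True, S = True

Unit clause (¬V) forces V = False.
In (S ∨ V) only S is left, so S = True.
Unit clause (A) forces A = True.
In (¬A ∨ H) only H is left, so H = True.
In (¬A ∨ B ∨ ¬H) only B is left, so B = True.
Set U = False.
Set D = False.
  then (D ∨ P) forces P = True.
All clauses satisfied.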